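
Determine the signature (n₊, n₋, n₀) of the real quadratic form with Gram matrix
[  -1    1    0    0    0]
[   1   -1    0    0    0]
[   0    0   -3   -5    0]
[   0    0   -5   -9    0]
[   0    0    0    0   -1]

step 0: pivot -1 → sign −
step 1: pivot -3 → sign −
step 2: pivot -2/3 → sign −
step 3: pivot -1 → sign −
step 4: row/col 4 already zero → sign 0
signature = (0, 4, 1)

Answer: (0, 4, 1)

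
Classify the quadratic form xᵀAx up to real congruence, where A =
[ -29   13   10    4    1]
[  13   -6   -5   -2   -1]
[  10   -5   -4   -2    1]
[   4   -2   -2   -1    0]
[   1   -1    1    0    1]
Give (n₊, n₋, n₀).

Answer: (1, 4, 0)

Derivation:
step 0: pivot -29 → sign −
step 1: pivot -5/29 → sign −
step 2: pivot 1 → sign +
step 3: pivot -1/5 → sign −
step 4: pivot -3 → sign −
signature = (1, 4, 0)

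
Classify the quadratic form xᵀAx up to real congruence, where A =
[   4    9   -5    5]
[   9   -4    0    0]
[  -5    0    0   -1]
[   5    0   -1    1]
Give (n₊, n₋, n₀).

step 0: pivot 4 → sign +
step 1: pivot -97/4 → sign −
step 2: pivot -100/97 → sign −
step 3: pivot -3/100 → sign −
signature = (1, 3, 0)

Answer: (1, 3, 0)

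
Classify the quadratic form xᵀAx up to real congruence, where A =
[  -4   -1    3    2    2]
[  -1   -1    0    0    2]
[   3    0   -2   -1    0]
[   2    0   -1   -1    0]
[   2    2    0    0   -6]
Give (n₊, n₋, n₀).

Answer: (1, 4, 0)

Derivation:
step 0: pivot -4 → sign −
step 1: pivot -3/4 → sign −
step 2: pivot 1 → sign +
step 3: pivot -2/3 → sign −
step 4: pivot -2 → sign −
signature = (1, 4, 0)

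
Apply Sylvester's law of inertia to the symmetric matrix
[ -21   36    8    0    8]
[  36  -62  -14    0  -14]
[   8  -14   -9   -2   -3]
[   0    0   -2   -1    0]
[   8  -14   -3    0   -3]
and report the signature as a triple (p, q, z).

Answer: (1, 4, 0)

Derivation:
step 0: pivot -21 → sign −
step 1: pivot -2/7 → sign −
step 2: pivot -17/3 → sign −
step 3: pivot -5/17 → sign −
step 4: pivot 2/5 → sign +
signature = (1, 4, 0)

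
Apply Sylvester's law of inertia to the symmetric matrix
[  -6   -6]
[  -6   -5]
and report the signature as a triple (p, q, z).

step 0: pivot -6 → sign −
step 1: pivot 1 → sign +
signature = (1, 1, 0)

Answer: (1, 1, 0)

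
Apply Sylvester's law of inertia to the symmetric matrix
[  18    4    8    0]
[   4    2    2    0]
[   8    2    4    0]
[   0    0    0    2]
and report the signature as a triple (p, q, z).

Answer: (4, 0, 0)

Derivation:
step 0: pivot 18 → sign +
step 1: pivot 10/9 → sign +
step 2: pivot 2/5 → sign +
step 3: pivot 2 → sign +
signature = (4, 0, 0)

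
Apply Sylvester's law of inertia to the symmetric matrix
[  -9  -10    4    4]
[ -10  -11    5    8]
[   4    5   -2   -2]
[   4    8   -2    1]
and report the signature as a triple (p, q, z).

Answer: (1, 3, 0)

Derivation:
step 0: pivot -9 → sign −
step 1: pivot 1/9 → sign +
step 2: pivot -3 → sign −
step 3: pivot -3 → sign −
signature = (1, 3, 0)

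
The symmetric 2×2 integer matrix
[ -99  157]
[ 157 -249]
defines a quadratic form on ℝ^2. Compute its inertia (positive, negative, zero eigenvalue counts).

Answer: (0, 2, 0)

Derivation:
step 0: pivot -99 → sign −
step 1: pivot -2/99 → sign −
signature = (0, 2, 0)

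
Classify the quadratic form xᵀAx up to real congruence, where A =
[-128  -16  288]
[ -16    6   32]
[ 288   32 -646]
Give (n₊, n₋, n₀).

step 0: pivot -128 → sign −
step 1: pivot 8 → sign +
step 2: row/col 2 already zero → sign 0
signature = (1, 1, 1)

Answer: (1, 1, 1)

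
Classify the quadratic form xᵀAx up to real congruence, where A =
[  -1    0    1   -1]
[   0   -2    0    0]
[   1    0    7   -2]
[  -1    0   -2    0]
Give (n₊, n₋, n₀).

Answer: (1, 3, 0)

Derivation:
step 0: pivot -1 → sign −
step 1: pivot -2 → sign −
step 2: pivot 8 → sign +
step 3: pivot -1/8 → sign −
signature = (1, 3, 0)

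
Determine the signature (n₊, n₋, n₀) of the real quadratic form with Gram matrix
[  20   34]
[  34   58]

Answer: (2, 0, 0)

Derivation:
step 0: pivot 20 → sign +
step 1: pivot 1/5 → sign +
signature = (2, 0, 0)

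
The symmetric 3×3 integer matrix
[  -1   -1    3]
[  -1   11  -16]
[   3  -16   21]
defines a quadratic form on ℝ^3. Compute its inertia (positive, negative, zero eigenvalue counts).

Answer: (1, 2, 0)

Derivation:
step 0: pivot -1 → sign −
step 1: pivot 12 → sign +
step 2: pivot -1/12 → sign −
signature = (1, 2, 0)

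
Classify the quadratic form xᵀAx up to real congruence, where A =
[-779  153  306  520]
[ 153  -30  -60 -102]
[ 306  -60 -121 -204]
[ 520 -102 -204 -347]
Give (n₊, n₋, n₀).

step 0: pivot -779 → sign −
step 1: pivot 39/779 → sign +
step 2: pivot -1 → sign −
step 3: pivot -3/13 → sign −
signature = (1, 3, 0)

Answer: (1, 3, 0)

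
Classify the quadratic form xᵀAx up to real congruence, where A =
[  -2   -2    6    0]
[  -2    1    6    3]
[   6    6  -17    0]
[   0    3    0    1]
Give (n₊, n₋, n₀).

step 0: pivot -2 → sign −
step 1: pivot 3 → sign +
step 2: pivot 1 → sign +
step 3: pivot -2 → sign −
signature = (2, 2, 0)

Answer: (2, 2, 0)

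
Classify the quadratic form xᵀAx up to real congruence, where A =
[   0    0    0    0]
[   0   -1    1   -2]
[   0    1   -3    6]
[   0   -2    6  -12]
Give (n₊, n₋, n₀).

Answer: (0, 2, 2)

Derivation:
step 0: pivot -1 → sign −
step 1: pivot -2 → sign −
step 2: row/col 2 already zero → sign 0
step 3: row/col 3 already zero → sign 0
signature = (0, 2, 2)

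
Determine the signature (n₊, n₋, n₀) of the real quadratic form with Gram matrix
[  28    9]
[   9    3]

Answer: (2, 0, 0)

Derivation:
step 0: pivot 28 → sign +
step 1: pivot 3/28 → sign +
signature = (2, 0, 0)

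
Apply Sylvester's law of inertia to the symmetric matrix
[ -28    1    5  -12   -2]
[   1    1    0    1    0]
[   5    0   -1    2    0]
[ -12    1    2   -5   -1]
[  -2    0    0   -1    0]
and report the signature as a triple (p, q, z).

step 0: pivot -28 → sign −
step 1: pivot 29/28 → sign +
step 2: pivot -4/29 → sign −
step 3: pivot 1/4 → sign +
step 4: row/col 4 already zero → sign 0
signature = (2, 2, 1)

Answer: (2, 2, 1)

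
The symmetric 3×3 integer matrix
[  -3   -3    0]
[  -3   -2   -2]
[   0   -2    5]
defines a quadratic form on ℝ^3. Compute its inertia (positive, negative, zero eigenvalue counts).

Answer: (2, 1, 0)

Derivation:
step 0: pivot -3 → sign −
step 1: pivot 1 → sign +
step 2: pivot 1 → sign +
signature = (2, 1, 0)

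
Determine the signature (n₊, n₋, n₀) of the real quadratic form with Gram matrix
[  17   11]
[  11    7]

step 0: pivot 17 → sign +
step 1: pivot -2/17 → sign −
signature = (1, 1, 0)

Answer: (1, 1, 0)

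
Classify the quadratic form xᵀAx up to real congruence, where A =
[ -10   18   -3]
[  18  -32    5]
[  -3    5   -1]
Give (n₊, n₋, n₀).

step 0: pivot -10 → sign −
step 1: pivot 2/5 → sign +
step 2: pivot -1/2 → sign −
signature = (1, 2, 0)

Answer: (1, 2, 0)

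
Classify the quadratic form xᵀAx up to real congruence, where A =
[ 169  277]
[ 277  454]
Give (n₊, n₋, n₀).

step 0: pivot 169 → sign +
step 1: pivot -3/169 → sign −
signature = (1, 1, 0)

Answer: (1, 1, 0)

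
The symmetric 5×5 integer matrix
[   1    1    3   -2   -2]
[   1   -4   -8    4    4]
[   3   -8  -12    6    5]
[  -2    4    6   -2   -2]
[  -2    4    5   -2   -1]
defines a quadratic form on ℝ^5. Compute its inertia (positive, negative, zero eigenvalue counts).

step 0: pivot 1 → sign +
step 1: pivot -5 → sign −
step 2: pivot 16/5 → sign +
step 3: pivot 3/4 → sign +
step 4: pivot 1/2 → sign +
signature = (4, 1, 0)

Answer: (4, 1, 0)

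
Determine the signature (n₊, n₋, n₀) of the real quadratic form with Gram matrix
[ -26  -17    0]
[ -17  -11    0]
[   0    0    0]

Answer: (1, 1, 1)

Derivation:
step 0: pivot -26 → sign −
step 1: pivot 3/26 → sign +
step 2: row/col 2 already zero → sign 0
signature = (1, 1, 1)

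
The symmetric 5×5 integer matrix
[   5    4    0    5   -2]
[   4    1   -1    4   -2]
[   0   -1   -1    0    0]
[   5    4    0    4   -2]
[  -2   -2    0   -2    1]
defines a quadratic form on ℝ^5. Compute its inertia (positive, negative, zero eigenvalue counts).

step 0: pivot 5 → sign +
step 1: pivot -11/5 → sign −
step 2: pivot -6/11 → sign −
step 3: pivot -1 → sign −
step 4: pivot 1/3 → sign +
signature = (2, 3, 0)

Answer: (2, 3, 0)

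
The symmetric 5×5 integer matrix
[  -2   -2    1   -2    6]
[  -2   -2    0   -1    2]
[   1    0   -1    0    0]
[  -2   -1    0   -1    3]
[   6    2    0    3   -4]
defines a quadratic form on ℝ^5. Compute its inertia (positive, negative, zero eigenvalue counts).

Answer: (2, 3, 0)

Derivation:
step 0: pivot -2 → sign −
step 1: pivot -1/2 → sign −
step 2: pivot 2 → sign +
step 3: pivot -3/2 → sign −
step 4: pivot 6 → sign +
signature = (2, 3, 0)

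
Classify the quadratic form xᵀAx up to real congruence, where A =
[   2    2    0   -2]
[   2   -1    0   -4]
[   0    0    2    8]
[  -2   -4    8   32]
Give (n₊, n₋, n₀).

Answer: (2, 2, 0)

Derivation:
step 0: pivot 2 → sign +
step 1: pivot -3 → sign −
step 2: pivot 2 → sign +
step 3: pivot -2/3 → sign −
signature = (2, 2, 0)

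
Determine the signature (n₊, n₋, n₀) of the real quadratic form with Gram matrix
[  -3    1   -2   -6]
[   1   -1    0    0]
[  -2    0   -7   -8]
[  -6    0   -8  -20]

Answer: (0, 4, 0)

Derivation:
step 0: pivot -3 → sign −
step 1: pivot -2/3 → sign −
step 2: pivot -5 → sign −
step 3: pivot -6/5 → sign −
signature = (0, 4, 0)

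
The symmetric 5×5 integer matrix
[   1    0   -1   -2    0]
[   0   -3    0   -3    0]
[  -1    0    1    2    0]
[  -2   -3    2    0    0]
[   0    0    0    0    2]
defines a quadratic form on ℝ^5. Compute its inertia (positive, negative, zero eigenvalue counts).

step 0: pivot 1 → sign +
step 1: pivot -3 → sign −
step 2: pivot -1 → sign −
step 3: pivot 2 → sign +
step 4: row/col 4 already zero → sign 0
signature = (2, 2, 1)

Answer: (2, 2, 1)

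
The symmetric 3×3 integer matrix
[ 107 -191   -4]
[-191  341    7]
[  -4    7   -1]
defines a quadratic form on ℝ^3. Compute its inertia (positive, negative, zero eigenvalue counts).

Answer: (2, 1, 0)

Derivation:
step 0: pivot 107 → sign +
step 1: pivot 6/107 → sign +
step 2: pivot -3/2 → sign −
signature = (2, 1, 0)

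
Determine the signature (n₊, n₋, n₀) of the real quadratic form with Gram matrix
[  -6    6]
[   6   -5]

step 0: pivot -6 → sign −
step 1: pivot 1 → sign +
signature = (1, 1, 0)

Answer: (1, 1, 0)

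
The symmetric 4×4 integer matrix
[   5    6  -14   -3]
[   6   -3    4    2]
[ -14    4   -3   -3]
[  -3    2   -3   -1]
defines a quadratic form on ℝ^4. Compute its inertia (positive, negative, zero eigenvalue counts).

Answer: (3, 1, 0)

Derivation:
step 0: pivot 5 → sign +
step 1: pivot -51/5 → sign −
step 2: pivot 11/51 → sign +
step 3: pivot 3/11 → sign +
signature = (3, 1, 0)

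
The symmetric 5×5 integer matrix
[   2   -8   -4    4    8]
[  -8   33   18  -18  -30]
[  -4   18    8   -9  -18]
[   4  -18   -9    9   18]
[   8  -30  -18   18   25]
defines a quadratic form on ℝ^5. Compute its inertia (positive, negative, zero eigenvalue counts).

Answer: (3, 2, 0)

Derivation:
step 0: pivot 2 → sign +
step 1: pivot 1 → sign +
step 2: pivot -4 → sign −
step 3: pivot -3/4 → sign −
step 4: pivot 1 → sign +
signature = (3, 2, 0)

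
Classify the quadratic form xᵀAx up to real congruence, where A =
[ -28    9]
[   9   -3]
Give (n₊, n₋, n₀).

step 0: pivot -28 → sign −
step 1: pivot -3/28 → sign −
signature = (0, 2, 0)

Answer: (0, 2, 0)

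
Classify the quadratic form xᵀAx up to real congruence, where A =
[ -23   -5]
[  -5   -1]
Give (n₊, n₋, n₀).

step 0: pivot -23 → sign −
step 1: pivot 2/23 → sign +
signature = (1, 1, 0)

Answer: (1, 1, 0)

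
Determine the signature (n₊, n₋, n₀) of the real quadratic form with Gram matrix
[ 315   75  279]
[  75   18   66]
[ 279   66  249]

step 0: pivot 315 → sign +
step 1: pivot 1/7 → sign +
step 2: pivot 3/5 → sign +
signature = (3, 0, 0)

Answer: (3, 0, 0)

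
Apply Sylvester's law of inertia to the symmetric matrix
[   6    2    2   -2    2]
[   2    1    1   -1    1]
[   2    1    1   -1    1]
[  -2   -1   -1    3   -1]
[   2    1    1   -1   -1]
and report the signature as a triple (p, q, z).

step 0: pivot 6 → sign +
step 1: pivot 1/3 → sign +
step 2: pivot 2 → sign +
step 3: pivot -2 → sign −
step 4: row/col 4 already zero → sign 0
signature = (3, 1, 1)

Answer: (3, 1, 1)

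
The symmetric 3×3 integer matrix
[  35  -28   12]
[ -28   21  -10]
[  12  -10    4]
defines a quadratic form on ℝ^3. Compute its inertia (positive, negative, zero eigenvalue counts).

step 0: pivot 35 → sign +
step 1: pivot -7/5 → sign −
step 2: row/col 2 already zero → sign 0
signature = (1, 1, 1)

Answer: (1, 1, 1)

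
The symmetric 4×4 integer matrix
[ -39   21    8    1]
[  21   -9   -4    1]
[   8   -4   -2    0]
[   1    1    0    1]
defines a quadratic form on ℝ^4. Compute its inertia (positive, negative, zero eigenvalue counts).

step 0: pivot -39 → sign −
step 1: pivot 30/13 → sign +
step 2: pivot -2/5 → sign −
step 3: row/col 3 already zero → sign 0
signature = (1, 2, 1)

Answer: (1, 2, 1)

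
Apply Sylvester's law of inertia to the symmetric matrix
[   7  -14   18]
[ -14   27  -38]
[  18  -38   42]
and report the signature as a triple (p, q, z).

Answer: (1, 2, 0)

Derivation:
step 0: pivot 7 → sign +
step 1: pivot -1 → sign −
step 2: pivot -2/7 → sign −
signature = (1, 2, 0)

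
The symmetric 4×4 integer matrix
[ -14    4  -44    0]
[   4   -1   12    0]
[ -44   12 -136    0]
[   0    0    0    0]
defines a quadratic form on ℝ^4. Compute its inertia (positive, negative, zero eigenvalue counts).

Answer: (1, 1, 2)

Derivation:
step 0: pivot -14 → sign −
step 1: pivot 1/7 → sign +
step 2: row/col 2 already zero → sign 0
step 3: row/col 3 already zero → sign 0
signature = (1, 1, 2)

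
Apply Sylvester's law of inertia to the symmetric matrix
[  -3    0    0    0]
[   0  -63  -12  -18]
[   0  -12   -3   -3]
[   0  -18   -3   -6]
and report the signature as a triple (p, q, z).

Answer: (0, 4, 0)

Derivation:
step 0: pivot -3 → sign −
step 1: pivot -63 → sign −
step 2: pivot -5/7 → sign −
step 3: pivot -3/5 → sign −
signature = (0, 4, 0)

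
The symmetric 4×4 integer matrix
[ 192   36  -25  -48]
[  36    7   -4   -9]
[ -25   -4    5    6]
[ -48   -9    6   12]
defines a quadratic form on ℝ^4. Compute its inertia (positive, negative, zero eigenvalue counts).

step 0: pivot 192 → sign +
step 1: pivot 1/4 → sign +
step 2: pivot -7/48 → sign −
step 3: pivot 3/7 → sign +
signature = (3, 1, 0)

Answer: (3, 1, 0)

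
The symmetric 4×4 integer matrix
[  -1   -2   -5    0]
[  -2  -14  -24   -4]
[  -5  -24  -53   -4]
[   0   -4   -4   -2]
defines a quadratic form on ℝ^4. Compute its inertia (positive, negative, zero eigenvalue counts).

Answer: (0, 4, 0)

Derivation:
step 0: pivot -1 → sign −
step 1: pivot -10 → sign −
step 2: pivot -42/5 → sign −
step 3: pivot -2/21 → sign −
signature = (0, 4, 0)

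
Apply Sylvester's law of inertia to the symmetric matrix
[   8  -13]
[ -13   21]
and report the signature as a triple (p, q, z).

Answer: (1, 1, 0)

Derivation:
step 0: pivot 8 → sign +
step 1: pivot -1/8 → sign −
signature = (1, 1, 0)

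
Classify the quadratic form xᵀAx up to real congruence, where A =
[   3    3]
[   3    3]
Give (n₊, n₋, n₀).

Answer: (1, 0, 1)

Derivation:
step 0: pivot 3 → sign +
step 1: row/col 1 already zero → sign 0
signature = (1, 0, 1)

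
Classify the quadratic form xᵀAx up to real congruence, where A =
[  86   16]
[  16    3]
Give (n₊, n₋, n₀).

Answer: (2, 0, 0)

Derivation:
step 0: pivot 86 → sign +
step 1: pivot 1/43 → sign +
signature = (2, 0, 0)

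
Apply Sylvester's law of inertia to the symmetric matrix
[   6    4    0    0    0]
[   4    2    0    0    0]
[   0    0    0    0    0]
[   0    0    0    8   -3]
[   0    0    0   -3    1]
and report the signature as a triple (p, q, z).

Answer: (2, 2, 1)

Derivation:
step 0: pivot 6 → sign +
step 1: pivot -2/3 → sign −
step 2: pivot 8 → sign +
step 3: pivot -1/8 → sign −
step 4: row/col 4 already zero → sign 0
signature = (2, 2, 1)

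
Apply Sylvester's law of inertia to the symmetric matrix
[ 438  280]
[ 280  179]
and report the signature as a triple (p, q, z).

step 0: pivot 438 → sign +
step 1: pivot 1/219 → sign +
signature = (2, 0, 0)

Answer: (2, 0, 0)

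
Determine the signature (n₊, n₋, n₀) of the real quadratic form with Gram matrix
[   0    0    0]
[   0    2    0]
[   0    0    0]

Answer: (1, 0, 2)

Derivation:
step 0: pivot 2 → sign +
step 1: row/col 1 already zero → sign 0
step 2: row/col 2 already zero → sign 0
signature = (1, 0, 2)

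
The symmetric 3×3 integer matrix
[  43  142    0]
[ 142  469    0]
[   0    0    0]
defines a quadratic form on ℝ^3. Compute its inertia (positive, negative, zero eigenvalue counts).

Answer: (2, 0, 1)

Derivation:
step 0: pivot 43 → sign +
step 1: pivot 3/43 → sign +
step 2: row/col 2 already zero → sign 0
signature = (2, 0, 1)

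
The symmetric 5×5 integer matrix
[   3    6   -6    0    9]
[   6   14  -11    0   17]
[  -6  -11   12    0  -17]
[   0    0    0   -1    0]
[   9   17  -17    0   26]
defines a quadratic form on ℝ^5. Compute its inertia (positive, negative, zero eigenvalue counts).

Answer: (3, 2, 0)

Derivation:
step 0: pivot 3 → sign +
step 1: pivot 2 → sign +
step 2: pivot -1/2 → sign −
step 3: pivot -1 → sign −
step 4: pivot 3 → sign +
signature = (3, 2, 0)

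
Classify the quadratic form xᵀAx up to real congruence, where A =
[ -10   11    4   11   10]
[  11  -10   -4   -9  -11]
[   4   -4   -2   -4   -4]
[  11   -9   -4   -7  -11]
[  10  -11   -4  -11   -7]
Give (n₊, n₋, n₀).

Answer: (3, 2, 0)

Derivation:
step 0: pivot -10 → sign −
step 1: pivot 21/10 → sign +
step 2: pivot -10/21 → sign −
step 3: pivot 3/5 → sign +
step 4: pivot 3 → sign +
signature = (3, 2, 0)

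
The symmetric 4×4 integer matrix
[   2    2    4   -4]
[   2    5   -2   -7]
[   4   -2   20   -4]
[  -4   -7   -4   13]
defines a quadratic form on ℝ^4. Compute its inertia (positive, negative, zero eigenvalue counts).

step 0: pivot 2 → sign +
step 1: pivot 3 → sign +
step 2: pivot 2 → sign +
step 3: pivot -2 → sign −
signature = (3, 1, 0)

Answer: (3, 1, 0)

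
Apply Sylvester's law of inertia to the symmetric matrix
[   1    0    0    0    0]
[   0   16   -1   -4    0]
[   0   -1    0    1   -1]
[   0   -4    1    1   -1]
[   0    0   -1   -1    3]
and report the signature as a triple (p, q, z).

step 0: pivot 1 → sign +
step 1: pivot 16 → sign +
step 2: pivot -1/16 → sign −
step 3: pivot 9 → sign +
step 4: pivot 2/9 → sign +
signature = (4, 1, 0)

Answer: (4, 1, 0)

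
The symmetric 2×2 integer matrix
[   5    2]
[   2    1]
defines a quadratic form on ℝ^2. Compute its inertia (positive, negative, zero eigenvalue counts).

Answer: (2, 0, 0)

Derivation:
step 0: pivot 5 → sign +
step 1: pivot 1/5 → sign +
signature = (2, 0, 0)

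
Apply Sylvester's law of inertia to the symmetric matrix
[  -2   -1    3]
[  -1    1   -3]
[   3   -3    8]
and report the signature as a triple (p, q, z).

step 0: pivot -2 → sign −
step 1: pivot 3/2 → sign +
step 2: pivot -1 → sign −
signature = (1, 2, 0)

Answer: (1, 2, 0)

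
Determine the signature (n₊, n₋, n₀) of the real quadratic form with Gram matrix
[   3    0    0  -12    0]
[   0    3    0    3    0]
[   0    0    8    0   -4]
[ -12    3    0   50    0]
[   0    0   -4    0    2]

Answer: (3, 1, 1)

Derivation:
step 0: pivot 3 → sign +
step 1: pivot 3 → sign +
step 2: pivot 8 → sign +
step 3: pivot -1 → sign −
step 4: row/col 4 already zero → sign 0
signature = (3, 1, 1)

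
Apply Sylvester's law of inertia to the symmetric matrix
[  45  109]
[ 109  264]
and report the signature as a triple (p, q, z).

Answer: (1, 1, 0)

Derivation:
step 0: pivot 45 → sign +
step 1: pivot -1/45 → sign −
signature = (1, 1, 0)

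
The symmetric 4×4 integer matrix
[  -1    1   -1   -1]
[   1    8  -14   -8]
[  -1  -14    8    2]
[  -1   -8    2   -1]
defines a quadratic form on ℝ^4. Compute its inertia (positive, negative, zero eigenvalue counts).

Answer: (1, 2, 1)

Derivation:
step 0: pivot -1 → sign −
step 1: pivot 9 → sign +
step 2: pivot -16 → sign −
step 3: row/col 3 already zero → sign 0
signature = (1, 2, 1)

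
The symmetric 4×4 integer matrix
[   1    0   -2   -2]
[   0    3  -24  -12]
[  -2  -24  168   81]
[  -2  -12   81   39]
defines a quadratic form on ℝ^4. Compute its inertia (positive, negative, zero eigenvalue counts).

Answer: (2, 2, 0)

Derivation:
step 0: pivot 1 → sign +
step 1: pivot 3 → sign +
step 2: pivot -28 → sign −
step 3: pivot -3/28 → sign −
signature = (2, 2, 0)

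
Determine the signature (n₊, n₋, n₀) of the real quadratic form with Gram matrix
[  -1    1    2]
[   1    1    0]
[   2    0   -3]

Answer: (1, 2, 0)

Derivation:
step 0: pivot -1 → sign −
step 1: pivot 2 → sign +
step 2: pivot -1 → sign −
signature = (1, 2, 0)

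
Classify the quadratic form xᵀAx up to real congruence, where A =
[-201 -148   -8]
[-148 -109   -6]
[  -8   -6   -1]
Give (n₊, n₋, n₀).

Answer: (0, 3, 0)

Derivation:
step 0: pivot -201 → sign −
step 1: pivot -5/201 → sign −
step 2: pivot -1/5 → sign −
signature = (0, 3, 0)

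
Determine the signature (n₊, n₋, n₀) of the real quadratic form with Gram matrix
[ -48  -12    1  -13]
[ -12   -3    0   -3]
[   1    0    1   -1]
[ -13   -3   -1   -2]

Answer: (1, 2, 1)

Derivation:
step 0: pivot -48 → sign −
step 1: pivot 49/48 → sign +
step 2: pivot -3/49 → sign −
step 3: row/col 3 already zero → sign 0
signature = (1, 2, 1)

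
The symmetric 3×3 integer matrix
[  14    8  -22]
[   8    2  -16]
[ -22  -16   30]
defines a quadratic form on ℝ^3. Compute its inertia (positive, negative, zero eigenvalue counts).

Answer: (1, 1, 1)

Derivation:
step 0: pivot 14 → sign +
step 1: pivot -18/7 → sign −
step 2: row/col 2 already zero → sign 0
signature = (1, 1, 1)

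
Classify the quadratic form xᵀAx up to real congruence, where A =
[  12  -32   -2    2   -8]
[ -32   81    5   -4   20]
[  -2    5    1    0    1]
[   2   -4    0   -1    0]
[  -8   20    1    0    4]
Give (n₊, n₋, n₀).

step 0: pivot 12 → sign +
step 1: pivot -13/3 → sign −
step 2: pivot 9/13 → sign +
step 3: pivot -1 → sign −
step 4: row/col 4 already zero → sign 0
signature = (2, 2, 1)

Answer: (2, 2, 1)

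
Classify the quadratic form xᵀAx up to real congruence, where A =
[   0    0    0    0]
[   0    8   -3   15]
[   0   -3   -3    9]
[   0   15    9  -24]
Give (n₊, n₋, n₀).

Answer: (1, 2, 1)

Derivation:
step 0: pivot 8 → sign +
step 1: pivot -33/8 → sign −
step 2: pivot -3/11 → sign −
step 3: row/col 3 already zero → sign 0
signature = (1, 2, 1)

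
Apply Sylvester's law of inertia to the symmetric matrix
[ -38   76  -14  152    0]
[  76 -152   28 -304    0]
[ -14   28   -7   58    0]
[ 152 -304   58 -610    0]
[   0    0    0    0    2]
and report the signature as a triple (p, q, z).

step 0: pivot -38 → sign −
step 1: pivot -35/19 → sign −
step 2: pivot 6/35 → sign +
step 3: pivot 2 → sign +
step 4: row/col 4 already zero → sign 0
signature = (2, 2, 1)

Answer: (2, 2, 1)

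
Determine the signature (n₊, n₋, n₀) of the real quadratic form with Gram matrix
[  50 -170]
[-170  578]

Answer: (1, 0, 1)

Derivation:
step 0: pivot 50 → sign +
step 1: row/col 1 already zero → sign 0
signature = (1, 0, 1)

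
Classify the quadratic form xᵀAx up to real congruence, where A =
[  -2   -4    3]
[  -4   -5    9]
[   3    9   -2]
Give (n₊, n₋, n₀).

step 0: pivot -2 → sign −
step 1: pivot 3 → sign +
step 2: pivot -1/2 → sign −
signature = (1, 2, 0)

Answer: (1, 2, 0)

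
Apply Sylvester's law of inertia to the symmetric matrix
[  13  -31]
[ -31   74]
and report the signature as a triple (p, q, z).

Answer: (2, 0, 0)

Derivation:
step 0: pivot 13 → sign +
step 1: pivot 1/13 → sign +
signature = (2, 0, 0)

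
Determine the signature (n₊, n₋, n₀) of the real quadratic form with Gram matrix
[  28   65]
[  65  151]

step 0: pivot 28 → sign +
step 1: pivot 3/28 → sign +
signature = (2, 0, 0)

Answer: (2, 0, 0)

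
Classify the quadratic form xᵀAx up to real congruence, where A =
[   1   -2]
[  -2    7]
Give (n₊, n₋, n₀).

Answer: (2, 0, 0)

Derivation:
step 0: pivot 1 → sign +
step 1: pivot 3 → sign +
signature = (2, 0, 0)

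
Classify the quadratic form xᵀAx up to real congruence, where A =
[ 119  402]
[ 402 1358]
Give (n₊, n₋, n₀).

Answer: (1, 1, 0)

Derivation:
step 0: pivot 119 → sign +
step 1: pivot -2/119 → sign −
signature = (1, 1, 0)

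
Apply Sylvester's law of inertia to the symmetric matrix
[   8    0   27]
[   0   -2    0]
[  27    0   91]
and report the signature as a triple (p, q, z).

Answer: (1, 2, 0)

Derivation:
step 0: pivot 8 → sign +
step 1: pivot -2 → sign −
step 2: pivot -1/8 → sign −
signature = (1, 2, 0)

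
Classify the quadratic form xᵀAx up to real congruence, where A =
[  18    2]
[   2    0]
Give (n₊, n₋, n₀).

step 0: pivot 18 → sign +
step 1: pivot -2/9 → sign −
signature = (1, 1, 0)

Answer: (1, 1, 0)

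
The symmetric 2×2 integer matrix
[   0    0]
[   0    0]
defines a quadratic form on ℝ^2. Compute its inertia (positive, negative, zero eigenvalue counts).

step 0: row/col 0 already zero → sign 0
step 1: row/col 1 already zero → sign 0
signature = (0, 0, 2)

Answer: (0, 0, 2)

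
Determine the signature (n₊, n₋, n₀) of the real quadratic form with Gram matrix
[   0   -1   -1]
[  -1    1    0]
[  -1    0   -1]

step 0: pivot 1 → sign +
step 1: pivot -1 → sign −
step 2: row/col 2 already zero → sign 0
signature = (1, 1, 1)

Answer: (1, 1, 1)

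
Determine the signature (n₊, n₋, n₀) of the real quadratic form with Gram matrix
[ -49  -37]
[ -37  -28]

Answer: (0, 2, 0)

Derivation:
step 0: pivot -49 → sign −
step 1: pivot -3/49 → sign −
signature = (0, 2, 0)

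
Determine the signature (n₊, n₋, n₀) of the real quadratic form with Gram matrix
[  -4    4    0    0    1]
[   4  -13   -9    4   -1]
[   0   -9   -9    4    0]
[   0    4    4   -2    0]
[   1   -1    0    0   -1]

Answer: (0, 4, 1)

Derivation:
step 0: pivot -4 → sign −
step 1: pivot -9 → sign −
step 2: pivot -2/9 → sign −
step 3: pivot -3/4 → sign −
step 4: row/col 4 already zero → sign 0
signature = (0, 4, 1)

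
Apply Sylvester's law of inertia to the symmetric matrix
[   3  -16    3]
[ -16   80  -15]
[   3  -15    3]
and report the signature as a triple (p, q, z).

step 0: pivot 3 → sign +
step 1: pivot -16/3 → sign −
step 2: pivot 3/16 → sign +
signature = (2, 1, 0)

Answer: (2, 1, 0)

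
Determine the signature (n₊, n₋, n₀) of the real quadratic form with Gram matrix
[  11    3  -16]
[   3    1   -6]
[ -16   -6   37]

Answer: (2, 1, 0)

Derivation:
step 0: pivot 11 → sign +
step 1: pivot 2/11 → sign +
step 2: pivot -1 → sign −
signature = (2, 1, 0)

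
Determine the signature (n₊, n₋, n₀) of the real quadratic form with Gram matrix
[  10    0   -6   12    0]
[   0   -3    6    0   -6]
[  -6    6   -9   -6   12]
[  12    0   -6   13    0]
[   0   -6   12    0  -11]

step 0: pivot 10 → sign +
step 1: pivot -3 → sign −
step 2: pivot -3/5 → sign −
step 3: pivot 1 → sign +
step 4: pivot 1 → sign +
signature = (3, 2, 0)

Answer: (3, 2, 0)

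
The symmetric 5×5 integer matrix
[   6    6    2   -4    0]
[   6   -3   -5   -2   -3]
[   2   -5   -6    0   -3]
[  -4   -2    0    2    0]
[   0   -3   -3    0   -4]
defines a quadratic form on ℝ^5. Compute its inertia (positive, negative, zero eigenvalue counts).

Answer: (1, 4, 0)

Derivation:
step 0: pivot 6 → sign +
step 1: pivot -9 → sign −
step 2: pivot -11/9 → sign −
step 3: pivot -2/11 → sign −
step 4: pivot -1 → sign −
signature = (1, 4, 0)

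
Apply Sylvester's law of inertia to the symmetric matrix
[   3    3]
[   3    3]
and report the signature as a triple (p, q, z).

Answer: (1, 0, 1)

Derivation:
step 0: pivot 3 → sign +
step 1: row/col 1 already zero → sign 0
signature = (1, 0, 1)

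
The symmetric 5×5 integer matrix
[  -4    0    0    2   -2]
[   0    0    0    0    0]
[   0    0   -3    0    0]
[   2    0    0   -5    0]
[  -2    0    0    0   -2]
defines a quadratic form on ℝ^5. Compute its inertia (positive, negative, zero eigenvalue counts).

Answer: (0, 4, 1)

Derivation:
step 0: pivot -4 → sign −
step 1: pivot -3 → sign −
step 2: pivot -4 → sign −
step 3: pivot -3/4 → sign −
step 4: row/col 4 already zero → sign 0
signature = (0, 4, 1)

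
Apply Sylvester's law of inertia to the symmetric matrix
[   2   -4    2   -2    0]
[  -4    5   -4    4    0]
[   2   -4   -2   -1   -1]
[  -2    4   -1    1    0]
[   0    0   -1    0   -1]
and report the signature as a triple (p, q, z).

Answer: (1, 4, 0)

Derivation:
step 0: pivot 2 → sign +
step 1: pivot -3 → sign −
step 2: pivot -4 → sign −
step 3: pivot -3/4 → sign −
step 4: pivot -2/3 → sign −
signature = (1, 4, 0)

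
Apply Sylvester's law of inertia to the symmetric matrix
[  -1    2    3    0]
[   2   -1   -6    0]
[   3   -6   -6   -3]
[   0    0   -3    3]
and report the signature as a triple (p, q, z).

Answer: (2, 1, 1)

Derivation:
step 0: pivot -1 → sign −
step 1: pivot 3 → sign +
step 2: pivot 3 → sign +
step 3: row/col 3 already zero → sign 0
signature = (2, 1, 1)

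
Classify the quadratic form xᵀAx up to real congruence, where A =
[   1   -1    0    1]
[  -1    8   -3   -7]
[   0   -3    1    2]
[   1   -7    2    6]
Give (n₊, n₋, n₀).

step 0: pivot 1 → sign +
step 1: pivot 7 → sign +
step 2: pivot -2/7 → sign −
step 3: pivot 1 → sign +
signature = (3, 1, 0)

Answer: (3, 1, 0)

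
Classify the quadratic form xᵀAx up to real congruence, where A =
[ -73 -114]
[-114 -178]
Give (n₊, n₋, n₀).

Answer: (1, 1, 0)

Derivation:
step 0: pivot -73 → sign −
step 1: pivot 2/73 → sign +
signature = (1, 1, 0)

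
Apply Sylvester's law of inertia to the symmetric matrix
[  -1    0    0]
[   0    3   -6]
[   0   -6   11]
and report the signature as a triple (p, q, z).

step 0: pivot -1 → sign −
step 1: pivot 3 → sign +
step 2: pivot -1 → sign −
signature = (1, 2, 0)

Answer: (1, 2, 0)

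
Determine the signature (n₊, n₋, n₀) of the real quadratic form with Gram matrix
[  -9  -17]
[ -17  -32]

step 0: pivot -9 → sign −
step 1: pivot 1/9 → sign +
signature = (1, 1, 0)

Answer: (1, 1, 0)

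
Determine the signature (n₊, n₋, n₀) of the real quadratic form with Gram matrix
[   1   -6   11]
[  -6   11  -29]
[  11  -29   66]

Answer: (1, 2, 0)

Derivation:
step 0: pivot 1 → sign +
step 1: pivot -25 → sign −
step 2: pivot -6/25 → sign −
signature = (1, 2, 0)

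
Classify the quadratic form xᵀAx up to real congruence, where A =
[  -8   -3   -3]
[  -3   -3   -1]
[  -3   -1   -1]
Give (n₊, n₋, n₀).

Answer: (1, 2, 0)

Derivation:
step 0: pivot -8 → sign −
step 1: pivot -15/8 → sign −
step 2: pivot 2/15 → sign +
signature = (1, 2, 0)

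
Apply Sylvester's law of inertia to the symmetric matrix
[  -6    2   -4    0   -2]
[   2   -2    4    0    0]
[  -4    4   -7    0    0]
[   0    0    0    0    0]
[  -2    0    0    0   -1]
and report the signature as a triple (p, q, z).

Answer: (1, 2, 2)

Derivation:
step 0: pivot -6 → sign −
step 1: pivot -4/3 → sign −
step 2: pivot 1 → sign +
step 3: row/col 3 already zero → sign 0
step 4: row/col 4 already zero → sign 0
signature = (1, 2, 2)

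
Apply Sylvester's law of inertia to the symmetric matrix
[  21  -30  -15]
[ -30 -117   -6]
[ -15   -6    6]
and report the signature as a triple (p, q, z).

Answer: (1, 2, 0)

Derivation:
step 0: pivot 21 → sign +
step 1: pivot -1119/7 → sign −
step 2: pivot -3/373 → sign −
signature = (1, 2, 0)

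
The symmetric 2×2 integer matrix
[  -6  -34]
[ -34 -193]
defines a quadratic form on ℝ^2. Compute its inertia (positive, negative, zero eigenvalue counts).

step 0: pivot -6 → sign −
step 1: pivot -1/3 → sign −
signature = (0, 2, 0)

Answer: (0, 2, 0)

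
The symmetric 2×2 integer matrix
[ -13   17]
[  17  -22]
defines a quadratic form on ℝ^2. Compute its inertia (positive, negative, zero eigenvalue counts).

step 0: pivot -13 → sign −
step 1: pivot 3/13 → sign +
signature = (1, 1, 0)

Answer: (1, 1, 0)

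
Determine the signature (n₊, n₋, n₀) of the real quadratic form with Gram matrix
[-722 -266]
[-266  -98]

Answer: (0, 1, 1)

Derivation:
step 0: pivot -722 → sign −
step 1: row/col 1 already zero → sign 0
signature = (0, 1, 1)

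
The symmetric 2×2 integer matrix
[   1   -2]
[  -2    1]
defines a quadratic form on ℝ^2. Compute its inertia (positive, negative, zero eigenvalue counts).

Answer: (1, 1, 0)

Derivation:
step 0: pivot 1 → sign +
step 1: pivot -3 → sign −
signature = (1, 1, 0)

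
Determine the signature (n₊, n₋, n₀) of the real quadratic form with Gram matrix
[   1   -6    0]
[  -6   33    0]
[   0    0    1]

step 0: pivot 1 → sign +
step 1: pivot -3 → sign −
step 2: pivot 1 → sign +
signature = (2, 1, 0)

Answer: (2, 1, 0)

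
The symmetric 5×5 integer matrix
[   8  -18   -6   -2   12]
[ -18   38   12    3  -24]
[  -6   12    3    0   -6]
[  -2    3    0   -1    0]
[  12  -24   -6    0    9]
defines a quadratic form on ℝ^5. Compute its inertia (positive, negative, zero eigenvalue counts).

step 0: pivot 8 → sign +
step 1: pivot -5/2 → sign −
step 2: pivot -3/5 → sign −
step 3: pivot -3 → sign −
step 4: row/col 4 already zero → sign 0
signature = (1, 3, 1)

Answer: (1, 3, 1)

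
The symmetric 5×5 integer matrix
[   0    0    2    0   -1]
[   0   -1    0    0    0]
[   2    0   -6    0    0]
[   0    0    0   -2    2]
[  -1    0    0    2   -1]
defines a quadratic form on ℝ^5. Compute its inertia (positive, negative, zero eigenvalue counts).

Answer: (1, 4, 0)

Derivation:
step 0: pivot -1 → sign −
step 1: pivot -6 → sign −
step 2: pivot 2/3 → sign +
step 3: pivot -2 → sign −
step 4: pivot -1/2 → sign −
signature = (1, 4, 0)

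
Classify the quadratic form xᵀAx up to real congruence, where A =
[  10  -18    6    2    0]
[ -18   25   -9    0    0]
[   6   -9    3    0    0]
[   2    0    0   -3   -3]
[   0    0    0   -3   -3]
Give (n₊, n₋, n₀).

Answer: (2, 3, 0)

Derivation:
step 0: pivot 10 → sign +
step 1: pivot -37/5 → sign −
step 2: pivot -6/37 → sign −
step 3: pivot -1 → sign −
step 4: pivot 6 → sign +
signature = (2, 3, 0)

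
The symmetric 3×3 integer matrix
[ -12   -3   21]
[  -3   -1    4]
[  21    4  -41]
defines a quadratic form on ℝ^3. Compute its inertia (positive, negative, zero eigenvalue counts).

step 0: pivot -12 → sign −
step 1: pivot -1/4 → sign −
step 2: pivot 2 → sign +
signature = (1, 2, 0)

Answer: (1, 2, 0)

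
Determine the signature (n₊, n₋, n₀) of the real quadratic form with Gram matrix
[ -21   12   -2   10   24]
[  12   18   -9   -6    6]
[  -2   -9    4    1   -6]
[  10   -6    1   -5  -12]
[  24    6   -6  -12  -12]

Answer: (2, 2, 1)

Derivation:
step 0: pivot -21 → sign −
step 1: pivot 174/7 → sign +
step 2: pivot 3/58 → sign +
step 3: pivot -1/3 → sign −
step 4: row/col 4 already zero → sign 0
signature = (2, 2, 1)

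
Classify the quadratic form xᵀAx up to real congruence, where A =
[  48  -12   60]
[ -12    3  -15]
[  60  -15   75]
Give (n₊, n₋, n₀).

step 0: pivot 48 → sign +
step 1: row/col 1 already zero → sign 0
step 2: row/col 2 already zero → sign 0
signature = (1, 0, 2)

Answer: (1, 0, 2)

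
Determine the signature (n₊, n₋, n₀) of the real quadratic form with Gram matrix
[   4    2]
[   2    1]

Answer: (1, 0, 1)

Derivation:
step 0: pivot 4 → sign +
step 1: row/col 1 already zero → sign 0
signature = (1, 0, 1)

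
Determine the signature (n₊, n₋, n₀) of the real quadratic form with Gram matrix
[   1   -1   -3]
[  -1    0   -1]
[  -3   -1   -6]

step 0: pivot 1 → sign +
step 1: pivot -1 → sign −
step 2: pivot 1 → sign +
signature = (2, 1, 0)

Answer: (2, 1, 0)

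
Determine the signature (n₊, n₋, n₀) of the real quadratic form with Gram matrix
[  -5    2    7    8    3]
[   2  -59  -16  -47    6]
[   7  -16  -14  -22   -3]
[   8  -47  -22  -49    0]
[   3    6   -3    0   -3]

step 0: pivot -5 → sign −
step 1: pivot -291/5 → sign −
step 2: pivot -117/97 → sign −
step 3: pivot -34/13 → sign −
step 4: pivot -2/17 → sign −
signature = (0, 5, 0)

Answer: (0, 5, 0)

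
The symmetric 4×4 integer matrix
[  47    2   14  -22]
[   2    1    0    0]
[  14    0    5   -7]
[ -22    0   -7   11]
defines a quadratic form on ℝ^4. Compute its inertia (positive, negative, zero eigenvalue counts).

step 0: pivot 47 → sign +
step 1: pivot 43/47 → sign +
step 2: pivot 19/43 → sign +
step 3: pivot -6/19 → sign −
signature = (3, 1, 0)

Answer: (3, 1, 0)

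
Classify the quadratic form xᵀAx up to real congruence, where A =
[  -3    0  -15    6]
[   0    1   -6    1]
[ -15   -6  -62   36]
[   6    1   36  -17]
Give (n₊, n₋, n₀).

Answer: (2, 2, 0)

Derivation:
step 0: pivot -3 → sign −
step 1: pivot 1 → sign +
step 2: pivot -23 → sign −
step 3: pivot 6/23 → sign +
signature = (2, 2, 0)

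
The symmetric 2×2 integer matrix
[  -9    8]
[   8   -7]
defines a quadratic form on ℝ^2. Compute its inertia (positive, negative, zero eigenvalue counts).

step 0: pivot -9 → sign −
step 1: pivot 1/9 → sign +
signature = (1, 1, 0)

Answer: (1, 1, 0)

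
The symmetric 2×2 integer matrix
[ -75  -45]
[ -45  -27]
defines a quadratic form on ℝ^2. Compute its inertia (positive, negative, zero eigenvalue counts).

step 0: pivot -75 → sign −
step 1: row/col 1 already zero → sign 0
signature = (0, 1, 1)

Answer: (0, 1, 1)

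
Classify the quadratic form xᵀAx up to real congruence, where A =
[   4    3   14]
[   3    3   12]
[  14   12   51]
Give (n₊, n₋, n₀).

Answer: (2, 1, 0)

Derivation:
step 0: pivot 4 → sign +
step 1: pivot 3/4 → sign +
step 2: pivot -1 → sign −
signature = (2, 1, 0)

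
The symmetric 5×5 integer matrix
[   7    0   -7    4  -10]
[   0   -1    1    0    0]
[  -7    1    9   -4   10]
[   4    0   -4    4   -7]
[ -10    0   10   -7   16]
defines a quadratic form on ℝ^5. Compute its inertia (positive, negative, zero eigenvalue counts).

Answer: (4, 1, 0)

Derivation:
step 0: pivot 7 → sign +
step 1: pivot -1 → sign −
step 2: pivot 3 → sign +
step 3: pivot 12/7 → sign +
step 4: pivot 3/4 → sign +
signature = (4, 1, 0)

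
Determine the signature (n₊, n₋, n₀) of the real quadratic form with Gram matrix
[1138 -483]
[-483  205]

step 0: pivot 1138 → sign +
step 1: pivot 1/1138 → sign +
signature = (2, 0, 0)

Answer: (2, 0, 0)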